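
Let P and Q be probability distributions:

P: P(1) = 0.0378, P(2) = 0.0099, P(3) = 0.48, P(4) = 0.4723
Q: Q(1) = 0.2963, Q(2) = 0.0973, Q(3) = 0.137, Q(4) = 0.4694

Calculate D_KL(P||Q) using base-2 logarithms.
0.7275 bits

D_KL(P||Q) = Σ P(x) log₂(P(x)/Q(x))

Computing term by term:
  P(1)·log₂(P(1)/Q(1)) = 0.0378·log₂(0.0378/0.2963) = -0.11229
  P(2)·log₂(P(2)/Q(2)) = 0.0099·log₂(0.0099/0.0973) = -0.03264
  P(3)·log₂(P(3)/Q(3)) = 0.48·log₂(0.48/0.137) = 0.86825
  P(4)·log₂(P(4)/Q(4)) = 0.4723·log₂(0.4723/0.4694) = 0.00420

D_KL(P||Q) = -0.11229 - 0.03264 + 0.86825 + 0.00420 = 0.72752 ≈ 0.7275 bits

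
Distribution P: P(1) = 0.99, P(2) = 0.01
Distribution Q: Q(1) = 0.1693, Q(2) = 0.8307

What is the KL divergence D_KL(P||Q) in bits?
2.4586 bits

D_KL(P||Q) = Σ P(x) log₂(P(x)/Q(x))

Computing term by term:
  P(1)·log₂(P(1)/Q(1)) = 0.99·log₂(0.99/0.1693) = 2.52237
  P(2)·log₂(P(2)/Q(2)) = 0.01·log₂(0.01/0.8307) = -0.06376

D_KL(P||Q) = 2.52237 - 0.06376 = 2.45861 ≈ 2.4586 bits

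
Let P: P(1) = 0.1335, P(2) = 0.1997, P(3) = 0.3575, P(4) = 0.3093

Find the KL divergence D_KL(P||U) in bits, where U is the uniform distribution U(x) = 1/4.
0.0939 bits

U(i) = 1/4 for all i

D_KL(P||U) = Σ P(x) log₂(P(x) / (1/4))
           = Σ P(x) log₂(P(x)) + log₂(4)
           = log₂(4) - H(P)

H(P) = -Σ P(x) log₂(P(x)):
  -P(1)·log₂(P(1)) = -(0.1335)·log₂(0.1335) = 0.38783
  -P(2)·log₂(P(2)) = -(0.1997)·log₂(0.1997) = 0.46412
  -P(3)·log₂(P(3)) = -(0.3575)·log₂(0.3575) = 0.53052
  -P(4)·log₂(P(4)) = -(0.3093)·log₂(0.3093) = 0.52362
H(P) = 0.38783 + 0.46412 + 0.53052 + 0.52362 = 1.90609 bits

log₂(4) = 2.00000 bits

D_KL(P||U) = 2.00000 - 1.90609 = 0.09391 ≈ 0.0939 bits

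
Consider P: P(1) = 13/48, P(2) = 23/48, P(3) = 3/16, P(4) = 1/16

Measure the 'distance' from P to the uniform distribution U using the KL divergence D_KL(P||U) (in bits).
0.2782 bits

U(i) = 1/4 for all i

D_KL(P||U) = Σ P(x) log₂(P(x) / (1/4))
           = Σ P(x) log₂(P(x)) + log₂(4)
           = log₂(4) - H(P)

H(P) = -Σ P(x) log₂(P(x)):
  -P(1)·log₂(P(1)) = -(13/48)·log₂(13/48) = 0.51039
  -P(2)·log₂(P(2)) = -(23/48)·log₂(23/48) = 0.50859
  -P(3)·log₂(P(3)) = -(3/16)·log₂(3/16) = 0.45282
  -P(4)·log₂(P(4)) = -(1/16)·log₂(1/16) = 0.25000
H(P) = 0.51039 + 0.50859 + 0.45282 + 0.25000 = 1.72180 bits

log₂(4) = 2.00000 bits

D_KL(P||U) = 2.00000 - 1.72180 = 0.27820 ≈ 0.2782 bits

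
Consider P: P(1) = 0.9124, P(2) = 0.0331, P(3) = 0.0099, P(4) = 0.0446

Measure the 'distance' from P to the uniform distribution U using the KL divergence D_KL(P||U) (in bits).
1.4505 bits

U(i) = 1/4 for all i

D_KL(P||U) = Σ P(x) log₂(P(x) / (1/4))
           = Σ P(x) log₂(P(x)) + log₂(4)
           = log₂(4) - H(P)

H(P) = -Σ P(x) log₂(P(x)):
  -P(1)·log₂(P(1)) = -(0.9124)·log₂(0.9124) = 0.12068
  -P(2)·log₂(P(2)) = -(0.0331)·log₂(0.0331) = 0.16275
  -P(3)·log₂(P(3)) = -(0.0099)·log₂(0.0099) = 0.06592
  -P(4)·log₂(P(4)) = -(0.0446)·log₂(0.0446) = 0.20011
H(P) = 0.12068 + 0.16275 + 0.06592 + 0.20011 = 0.54946 bits

log₂(4) = 2.00000 bits

D_KL(P||U) = 2.00000 - 0.54946 = 1.45054 ≈ 1.4505 bits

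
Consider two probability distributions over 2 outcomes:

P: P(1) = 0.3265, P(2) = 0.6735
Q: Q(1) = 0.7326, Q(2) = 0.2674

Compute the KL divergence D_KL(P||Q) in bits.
0.5169 bits

D_KL(P||Q) = Σ P(x) log₂(P(x)/Q(x))

Computing term by term:
  P(1)·log₂(P(1)/Q(1)) = 0.3265·log₂(0.3265/0.7326) = -0.38068
  P(2)·log₂(P(2)/Q(2)) = 0.6735·log₂(0.6735/0.2674) = 0.89756

D_KL(P||Q) = -0.38068 + 0.89756 = 0.51688 ≈ 0.5169 bits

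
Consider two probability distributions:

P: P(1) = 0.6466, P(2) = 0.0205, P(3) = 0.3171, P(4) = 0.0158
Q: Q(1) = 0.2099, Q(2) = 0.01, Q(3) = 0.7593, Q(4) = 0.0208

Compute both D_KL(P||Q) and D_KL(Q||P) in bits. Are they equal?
D_KL(P||Q) = 0.6650 bits, D_KL(Q||P) = 0.6137 bits. No, they are not equal.

D_KL(P||Q) = Σ P(x) log₂(P(x)/Q(x))

Computing term by term:
  P(1)·log₂(P(1)/Q(1)) = 0.6466·log₂(0.6466/0.2099) = 1.04954
  P(2)·log₂(P(2)/Q(2)) = 0.0205·log₂(0.0205/0.01) = 0.02123
  P(3)·log₂(P(3)/Q(3)) = 0.3171·log₂(0.3171/0.7593) = -0.39946
  P(4)·log₂(P(4)/Q(4)) = 0.0158·log₂(0.0158/0.0208) = -0.00627

D_KL(P||Q) = 1.04954 + 0.02123 - 0.39946 - 0.00627 = 0.66504 ≈ 0.6650 bits

D_KL(Q||P) = Σ Q(x) log₂(Q(x)/P(x))

Computing term by term:
  Q(1)·log₂(Q(1)/P(1)) = 0.2099·log₂(0.2099/0.6466) = -0.34070
  Q(2)·log₂(Q(2)/P(2)) = 0.01·log₂(0.01/0.0205) = -0.01036
  Q(3)·log₂(Q(3)/P(3)) = 0.7593·log₂(0.7593/0.3171) = 0.95651
  Q(4)·log₂(Q(4)/P(4)) = 0.0208·log₂(0.0208/0.0158) = 0.00825

D_KL(Q||P) = -0.34070 - 0.01036 + 0.95651 + 0.00825 = 0.61370 ≈ 0.6137 bits

These are NOT equal (difference: 0.0513 bits). KL divergence is asymmetric: D_KL(P||Q) ≠ D_KL(Q||P) in general.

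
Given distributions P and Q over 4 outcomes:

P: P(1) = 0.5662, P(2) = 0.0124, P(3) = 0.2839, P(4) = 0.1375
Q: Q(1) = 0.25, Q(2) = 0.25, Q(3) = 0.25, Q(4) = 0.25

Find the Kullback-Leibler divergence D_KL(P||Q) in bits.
0.5475 bits

D_KL(P||Q) = Σ P(x) log₂(P(x)/Q(x))

Computing term by term:
  P(1)·log₂(P(1)/Q(1)) = 0.5662·log₂(0.5662/0.25) = 0.66777
  P(2)·log₂(P(2)/Q(2)) = 0.0124·log₂(0.0124/0.25) = -0.05374
  P(3)·log₂(P(3)/Q(3)) = 0.2839·log₂(0.2839/0.25) = 0.05208
  P(4)·log₂(P(4)/Q(4)) = 0.1375·log₂(0.1375/0.25) = -0.11859

D_KL(P||Q) = 0.66777 - 0.05374 + 0.05208 - 0.11859 = 0.54752 ≈ 0.5475 bits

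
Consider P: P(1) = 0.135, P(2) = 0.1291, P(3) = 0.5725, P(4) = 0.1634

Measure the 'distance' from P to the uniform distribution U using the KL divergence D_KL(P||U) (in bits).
0.3410 bits

U(i) = 1/4 for all i

D_KL(P||U) = Σ P(x) log₂(P(x) / (1/4))
           = Σ P(x) log₂(P(x)) + log₂(4)
           = log₂(4) - H(P)

H(P) = -Σ P(x) log₂(P(x)):
  -P(1)·log₂(P(1)) = -(0.135)·log₂(0.135) = 0.39001
  -P(2)·log₂(P(2)) = -(0.1291)·log₂(0.1291) = 0.38129
  -P(3)·log₂(P(3)) = -(0.5725)·log₂(0.5725) = 0.46066
  -P(4)·log₂(P(4)) = -(0.1634)·log₂(0.1634) = 0.42705
H(P) = 0.39001 + 0.38129 + 0.46066 + 0.42705 = 1.65901 bits

log₂(4) = 2.00000 bits

D_KL(P||U) = 2.00000 - 1.65901 = 0.34099 ≈ 0.3410 bits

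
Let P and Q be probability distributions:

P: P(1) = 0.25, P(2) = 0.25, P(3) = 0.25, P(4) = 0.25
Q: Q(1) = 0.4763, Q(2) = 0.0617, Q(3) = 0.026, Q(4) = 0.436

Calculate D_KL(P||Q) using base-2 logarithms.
0.8879 bits

D_KL(P||Q) = Σ P(x) log₂(P(x)/Q(x))

Computing term by term:
  P(1)·log₂(P(1)/Q(1)) = 0.25·log₂(0.25/0.4763) = -0.23249
  P(2)·log₂(P(2)/Q(2)) = 0.25·log₂(0.25/0.0617) = 0.50465
  P(3)·log₂(P(3)/Q(3)) = 0.25·log₂(0.25/0.026) = 0.81634
  P(4)·log₂(P(4)/Q(4)) = 0.25·log₂(0.25/0.436) = -0.20060

D_KL(P||Q) = -0.23249 + 0.50465 + 0.81634 - 0.20060 = 0.88790 ≈ 0.8879 bits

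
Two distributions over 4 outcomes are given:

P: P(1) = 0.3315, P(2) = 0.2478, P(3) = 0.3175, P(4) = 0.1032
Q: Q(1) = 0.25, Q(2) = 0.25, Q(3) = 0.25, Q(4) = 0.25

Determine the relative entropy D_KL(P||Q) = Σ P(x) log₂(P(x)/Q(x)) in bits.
0.1095 bits

D_KL(P||Q) = Σ P(x) log₂(P(x)/Q(x))

Computing term by term:
  P(1)·log₂(P(1)/Q(1)) = 0.3315·log₂(0.3315/0.25) = 0.13495
  P(2)·log₂(P(2)/Q(2)) = 0.2478·log₂(0.2478/0.25) = -0.00316
  P(3)·log₂(P(3)/Q(3)) = 0.3175·log₂(0.3175/0.25) = 0.10948
  P(4)·log₂(P(4)/Q(4)) = 0.1032·log₂(0.1032/0.25) = -0.13173

D_KL(P||Q) = 0.13495 - 0.00316 + 0.10948 - 0.13173 = 0.10954 ≈ 0.1095 bits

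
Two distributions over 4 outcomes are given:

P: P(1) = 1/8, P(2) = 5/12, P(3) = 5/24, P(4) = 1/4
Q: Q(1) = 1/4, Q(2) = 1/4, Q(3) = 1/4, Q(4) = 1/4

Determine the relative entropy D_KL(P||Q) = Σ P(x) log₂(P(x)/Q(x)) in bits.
0.1273 bits

D_KL(P||Q) = Σ P(x) log₂(P(x)/Q(x))

Computing term by term:
  P(1)·log₂(P(1)/Q(1)) = (1/8)·log₂((1/8)/(1/4)) = -0.12500
  P(2)·log₂(P(2)/Q(2)) = (5/12)·log₂((5/12)/(1/4)) = 0.30707
  P(3)·log₂(P(3)/Q(3)) = (5/24)·log₂((5/24)/(1/4)) = -0.05480
  P(4)·log₂(P(4)/Q(4)) = (1/4)·log₂((1/4)/(1/4)) = 0.00000

D_KL(P||Q) = -0.12500 + 0.30707 - 0.05480 + 0.00000 = 0.12727 ≈ 0.1273 bits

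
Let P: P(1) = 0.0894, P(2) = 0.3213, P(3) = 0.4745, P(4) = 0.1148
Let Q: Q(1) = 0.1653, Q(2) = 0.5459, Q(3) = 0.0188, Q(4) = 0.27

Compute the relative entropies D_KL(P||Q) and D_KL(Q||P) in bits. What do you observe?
D_KL(P||Q) = 1.7434 bits, D_KL(Q||P) = 0.8096 bits. The two directions give different values (D_KL(P||Q) exceeds D_KL(Q||P) by 0.9338 bits): KL divergence is asymmetric.

D_KL(P||Q) = Σ P(x) log₂(P(x)/Q(x))

Computing term by term:
  P(1)·log₂(P(1)/Q(1)) = 0.0894·log₂(0.0894/0.1653) = -0.07927
  P(2)·log₂(P(2)/Q(2)) = 0.3213·log₂(0.3213/0.5459) = -0.24570
  P(3)·log₂(P(3)/Q(3)) = 0.4745·log₂(0.4745/0.0188) = 2.21003
  P(4)·log₂(P(4)/Q(4)) = 0.1148·log₂(0.1148/0.27) = -0.14164

D_KL(P||Q) = -0.07927 - 0.24570 + 2.21003 - 0.14164 = 1.74342 ≈ 1.7434 bits

D_KL(Q||P) = Σ Q(x) log₂(Q(x)/P(x))

Computing term by term:
  Q(1)·log₂(Q(1)/P(1)) = 0.1653·log₂(0.1653/0.0894) = 0.14658
  Q(2)·log₂(Q(2)/P(2)) = 0.5459·log₂(0.5459/0.3213) = 0.41746
  Q(3)·log₂(Q(3)/P(3)) = 0.0188·log₂(0.0188/0.4745) = -0.08756
  Q(4)·log₂(Q(4)/P(4)) = 0.27·log₂(0.27/0.1148) = 0.33314

D_KL(Q||P) = 0.14658 + 0.41746 - 0.08756 + 0.33314 = 0.80962 ≈ 0.8096 bits

These are NOT equal (difference: 0.9338 bits). KL divergence is asymmetric: D_KL(P||Q) ≠ D_KL(Q||P) in general.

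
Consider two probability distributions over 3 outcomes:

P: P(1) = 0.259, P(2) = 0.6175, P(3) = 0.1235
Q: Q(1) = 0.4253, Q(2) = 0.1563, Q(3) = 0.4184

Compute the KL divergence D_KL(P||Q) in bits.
0.8212 bits

D_KL(P||Q) = Σ P(x) log₂(P(x)/Q(x))

Computing term by term:
  P(1)·log₂(P(1)/Q(1)) = 0.259·log₂(0.259/0.4253) = -0.18532
  P(2)·log₂(P(2)/Q(2)) = 0.6175·log₂(0.6175/0.1563) = 1.22396
  P(3)·log₂(P(3)/Q(3)) = 0.1235·log₂(0.1235/0.4184) = -0.21741

D_KL(P||Q) = -0.18532 + 1.22396 - 0.21741 = 0.82123 ≈ 0.8212 bits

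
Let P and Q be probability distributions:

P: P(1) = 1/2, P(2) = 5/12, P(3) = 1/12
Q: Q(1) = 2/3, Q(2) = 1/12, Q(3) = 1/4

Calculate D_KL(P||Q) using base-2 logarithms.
0.6279 bits

D_KL(P||Q) = Σ P(x) log₂(P(x)/Q(x))

Computing term by term:
  P(1)·log₂(P(1)/Q(1)) = (1/2)·log₂((1/2)/(2/3)) = -0.20752
  P(2)·log₂(P(2)/Q(2)) = (5/12)·log₂((5/12)/(1/12)) = 0.96747
  P(3)·log₂(P(3)/Q(3)) = (1/12)·log₂((1/12)/(1/4)) = -0.13208

D_KL(P||Q) = -0.20752 + 0.96747 - 0.13208 = 0.62787 ≈ 0.6279 bits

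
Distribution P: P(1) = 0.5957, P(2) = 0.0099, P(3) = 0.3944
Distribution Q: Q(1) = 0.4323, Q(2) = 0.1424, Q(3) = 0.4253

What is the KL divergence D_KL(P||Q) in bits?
0.1945 bits

D_KL(P||Q) = Σ P(x) log₂(P(x)/Q(x))

Computing term by term:
  P(1)·log₂(P(1)/Q(1)) = 0.5957·log₂(0.5957/0.4323) = 0.27554
  P(2)·log₂(P(2)/Q(2)) = 0.0099·log₂(0.0099/0.1424) = -0.03808
  P(3)·log₂(P(3)/Q(3)) = 0.3944·log₂(0.3944/0.4253) = -0.04292

D_KL(P||Q) = 0.27554 - 0.03808 - 0.04292 = 0.19454 ≈ 0.1945 bits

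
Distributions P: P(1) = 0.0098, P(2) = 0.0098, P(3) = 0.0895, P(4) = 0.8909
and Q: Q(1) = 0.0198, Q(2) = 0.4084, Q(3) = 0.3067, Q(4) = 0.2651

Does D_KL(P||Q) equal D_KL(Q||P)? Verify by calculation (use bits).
D_KL(P||Q) = 1.3362 bits, D_KL(Q||P) = 2.2991 bits. No — D_KL(P||Q) ≠ D_KL(Q||P) for this pair.

D_KL(P||Q) = Σ P(x) log₂(P(x)/Q(x))

Computing term by term:
  P(1)·log₂(P(1)/Q(1)) = 0.0098·log₂(0.0098/0.0198) = -0.00994
  P(2)·log₂(P(2)/Q(2)) = 0.0098·log₂(0.0098/0.4084) = -0.05273
  P(3)·log₂(P(3)/Q(3)) = 0.0895·log₂(0.0895/0.3067) = -0.15903
  P(4)·log₂(P(4)/Q(4)) = 0.8909·log₂(0.8909/0.2651) = 1.55794

D_KL(P||Q) = -0.00994 - 0.05273 - 0.15903 + 1.55794 = 1.33624 ≈ 1.3362 bits

D_KL(Q||P) = Σ Q(x) log₂(Q(x)/P(x))

Computing term by term:
  Q(1)·log₂(Q(1)/P(1)) = 0.0198·log₂(0.0198/0.0098) = 0.02009
  Q(2)·log₂(Q(2)/P(2)) = 0.4084·log₂(0.4084/0.0098) = 2.19762
  Q(3)·log₂(Q(3)/P(3)) = 0.3067·log₂(0.3067/0.0895) = 0.54497
  Q(4)·log₂(Q(4)/P(4)) = 0.2651·log₂(0.2651/0.8909) = -0.46359

D_KL(Q||P) = 0.02009 + 2.19762 + 0.54497 - 0.46359 = 2.29909 ≈ 2.2991 bits

These are NOT equal (difference: 0.9629 bits). KL divergence is asymmetric: D_KL(P||Q) ≠ D_KL(Q||P) in general.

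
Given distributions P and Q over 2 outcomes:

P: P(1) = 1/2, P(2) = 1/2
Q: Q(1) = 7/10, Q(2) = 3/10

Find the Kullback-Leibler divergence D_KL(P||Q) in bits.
0.1258 bits

D_KL(P||Q) = Σ P(x) log₂(P(x)/Q(x))

Computing term by term:
  P(1)·log₂(P(1)/Q(1)) = (1/2)·log₂((1/2)/(7/10)) = -0.24271
  P(2)·log₂(P(2)/Q(2)) = (1/2)·log₂((1/2)/(3/10)) = 0.36848

D_KL(P||Q) = -0.24271 + 0.36848 = 0.12577 ≈ 0.1258 bits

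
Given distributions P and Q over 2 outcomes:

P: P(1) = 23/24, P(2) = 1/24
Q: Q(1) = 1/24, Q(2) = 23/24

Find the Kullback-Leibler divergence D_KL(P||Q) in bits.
4.1466 bits

D_KL(P||Q) = Σ P(x) log₂(P(x)/Q(x))

Computing term by term:
  P(1)·log₂(P(1)/Q(1)) = (23/24)·log₂((23/24)/(1/24)) = 4.33508
  P(2)·log₂(P(2)/Q(2)) = (1/24)·log₂((1/24)/(23/24)) = -0.18848

D_KL(P||Q) = 4.33508 - 0.18848 = 4.14660 ≈ 4.1466 bits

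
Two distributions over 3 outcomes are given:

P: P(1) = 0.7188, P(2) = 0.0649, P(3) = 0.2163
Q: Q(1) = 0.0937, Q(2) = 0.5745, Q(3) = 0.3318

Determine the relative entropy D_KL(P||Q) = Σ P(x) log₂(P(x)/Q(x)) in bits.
1.7752 bits

D_KL(P||Q) = Σ P(x) log₂(P(x)/Q(x))

Computing term by term:
  P(1)·log₂(P(1)/Q(1)) = 0.7188·log₂(0.7188/0.0937) = 2.11289
  P(2)·log₂(P(2)/Q(2)) = 0.0649·log₂(0.0649/0.5745) = -0.20418
  P(3)·log₂(P(3)/Q(3)) = 0.2163·log₂(0.2163/0.3318) = -0.13352

D_KL(P||Q) = 2.11289 - 0.20418 - 0.13352 = 1.77519 ≈ 1.7752 bits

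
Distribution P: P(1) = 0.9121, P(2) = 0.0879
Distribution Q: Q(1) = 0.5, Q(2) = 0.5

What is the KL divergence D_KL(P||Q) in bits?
0.5706 bits

D_KL(P||Q) = Σ P(x) log₂(P(x)/Q(x))

Computing term by term:
  P(1)·log₂(P(1)/Q(1)) = 0.9121·log₂(0.9121/0.5) = 0.79103
  P(2)·log₂(P(2)/Q(2)) = 0.0879·log₂(0.0879/0.5) = -0.22045

D_KL(P||Q) = 0.79103 - 0.22045 = 0.57058 ≈ 0.5706 bits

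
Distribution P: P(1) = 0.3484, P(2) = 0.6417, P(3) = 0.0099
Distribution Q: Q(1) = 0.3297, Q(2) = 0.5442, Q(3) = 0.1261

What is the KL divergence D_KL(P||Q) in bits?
0.1440 bits

D_KL(P||Q) = Σ P(x) log₂(P(x)/Q(x))

Computing term by term:
  P(1)·log₂(P(1)/Q(1)) = 0.3484·log₂(0.3484/0.3297) = 0.02773
  P(2)·log₂(P(2)/Q(2)) = 0.6417·log₂(0.6417/0.5442) = 0.15257
  P(3)·log₂(P(3)/Q(3)) = 0.0099·log₂(0.0099/0.1261) = -0.03634

D_KL(P||Q) = 0.02773 + 0.15257 - 0.03634 = 0.14396 ≈ 0.1440 bits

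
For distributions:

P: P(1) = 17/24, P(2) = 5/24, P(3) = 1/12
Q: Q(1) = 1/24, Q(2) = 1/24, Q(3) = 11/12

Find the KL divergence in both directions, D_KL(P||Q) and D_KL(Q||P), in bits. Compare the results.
D_KL(P||Q) = 3.0907 bits, D_KL(Q||P) = 2.9041 bits. D_KL(P||Q) is larger than D_KL(Q||P) by 0.1866 bits; the two directions differ.

D_KL(P||Q) = Σ P(x) log₂(P(x)/Q(x))

Computing term by term:
  P(1)·log₂(P(1)/Q(1)) = (17/24)·log₂((17/24)/(1/24)) = 2.89529
  P(2)·log₂(P(2)/Q(2)) = (5/24)·log₂((5/24)/(1/24)) = 0.48374
  P(3)·log₂(P(3)/Q(3)) = (1/12)·log₂((1/12)/(11/12)) = -0.28829

D_KL(P||Q) = 2.89529 + 0.48374 - 0.28829 = 3.09074 ≈ 3.0907 bits

D_KL(Q||P) = Σ Q(x) log₂(Q(x)/P(x))

Computing term by term:
  Q(1)·log₂(Q(1)/P(1)) = (1/24)·log₂((1/24)/(17/24)) = -0.17031
  Q(2)·log₂(Q(2)/P(2)) = (1/24)·log₂((1/24)/(5/24)) = -0.09675
  Q(3)·log₂(Q(3)/P(3)) = (11/12)·log₂((11/12)/(1/12)) = 3.17115

D_KL(Q||P) = -0.17031 - 0.09675 + 3.17115 = 2.90409 ≈ 2.9041 bits

These are NOT equal (difference: 0.1866 bits). KL divergence is asymmetric: D_KL(P||Q) ≠ D_KL(Q||P) in general.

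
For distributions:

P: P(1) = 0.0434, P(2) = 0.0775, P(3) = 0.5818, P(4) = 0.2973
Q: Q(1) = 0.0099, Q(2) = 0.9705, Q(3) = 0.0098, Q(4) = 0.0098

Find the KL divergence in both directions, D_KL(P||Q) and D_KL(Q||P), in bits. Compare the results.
D_KL(P||Q) = 4.7013 bits, D_KL(Q||P) = 3.4118 bits. D_KL(P||Q) is larger than D_KL(Q||P) by 1.2895 bits; the two directions differ.

D_KL(P||Q) = Σ P(x) log₂(P(x)/Q(x))

Computing term by term:
  P(1)·log₂(P(1)/Q(1)) = 0.0434·log₂(0.0434/0.0099) = 0.09254
  P(2)·log₂(P(2)/Q(2)) = 0.0775·log₂(0.0775/0.9705) = -0.28260
  P(3)·log₂(P(3)/Q(3)) = 0.5818·log₂(0.5818/0.0098) = 3.42773
  P(4)·log₂(P(4)/Q(4)) = 0.2973·log₂(0.2973/0.0098) = 1.46361

D_KL(P||Q) = 0.09254 - 0.28260 + 3.42773 + 1.46361 = 4.70128 ≈ 4.7013 bits

D_KL(Q||P) = Σ Q(x) log₂(Q(x)/P(x))

Computing term by term:
  Q(1)·log₂(Q(1)/P(1)) = 0.0099·log₂(0.0099/0.0434) = -0.02111
  Q(2)·log₂(Q(2)/P(2)) = 0.9705·log₂(0.9705/0.0775) = 3.53889
  Q(3)·log₂(Q(3)/P(3)) = 0.0098·log₂(0.0098/0.5818) = -0.05774
  Q(4)·log₂(Q(4)/P(4)) = 0.0098·log₂(0.0098/0.2973) = -0.04825

D_KL(Q||P) = -0.02111 + 3.53889 - 0.05774 - 0.04825 = 3.41179 ≈ 3.4118 bits

These are NOT equal (difference: 1.2895 bits). KL divergence is asymmetric: D_KL(P||Q) ≠ D_KL(Q||P) in general.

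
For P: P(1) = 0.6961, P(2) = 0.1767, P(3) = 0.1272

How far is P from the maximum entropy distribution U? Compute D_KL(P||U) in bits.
0.4009 bits

U(i) = 1/3 for all i

D_KL(P||U) = Σ P(x) log₂(P(x) / (1/3))
           = Σ P(x) log₂(P(x)) + log₂(3)
           = log₂(3) - H(P)

H(P) = -Σ P(x) log₂(P(x)):
  -P(1)·log₂(P(1)) = -(0.6961)·log₂(0.6961) = 0.36381
  -P(2)·log₂(P(2)) = -(0.1767)·log₂(0.1767) = 0.44186
  -P(3)·log₂(P(3)) = -(0.1272)·log₂(0.1272) = 0.37840
H(P) = 0.36381 + 0.44186 + 0.37840 = 1.18407 bits

log₂(3) = 1.58496 bits

D_KL(P||U) = 1.58496 - 1.18407 = 0.40089 ≈ 0.4009 bits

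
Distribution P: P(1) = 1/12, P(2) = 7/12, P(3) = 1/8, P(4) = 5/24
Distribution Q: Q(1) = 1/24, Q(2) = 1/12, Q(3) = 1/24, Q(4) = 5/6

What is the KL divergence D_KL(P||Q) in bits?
1.5024 bits

D_KL(P||Q) = Σ P(x) log₂(P(x)/Q(x))

Computing term by term:
  P(1)·log₂(P(1)/Q(1)) = (1/12)·log₂((1/12)/(1/24)) = 0.08333
  P(2)·log₂(P(2)/Q(2)) = (7/12)·log₂((7/12)/(1/12)) = 1.63762
  P(3)·log₂(P(3)/Q(3)) = (1/8)·log₂((1/8)/(1/24)) = 0.19812
  P(4)·log₂(P(4)/Q(4)) = (5/24)·log₂((5/24)/(5/6)) = -0.41667

D_KL(P||Q) = 0.08333 + 1.63762 + 0.19812 - 0.41667 = 1.50240 ≈ 1.5024 bits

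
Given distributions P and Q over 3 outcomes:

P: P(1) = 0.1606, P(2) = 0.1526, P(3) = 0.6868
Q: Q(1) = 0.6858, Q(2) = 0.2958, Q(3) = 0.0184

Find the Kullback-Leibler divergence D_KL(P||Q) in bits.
3.1045 bits

D_KL(P||Q) = Σ P(x) log₂(P(x)/Q(x))

Computing term by term:
  P(1)·log₂(P(1)/Q(1)) = 0.1606·log₂(0.1606/0.6858) = -0.33635
  P(2)·log₂(P(2)/Q(2)) = 0.1526·log₂(0.1526/0.2958) = -0.14571
  P(3)·log₂(P(3)/Q(3)) = 0.6868·log₂(0.6868/0.0184) = 3.58655

D_KL(P||Q) = -0.33635 - 0.14571 + 3.58655 = 3.10449 ≈ 3.1045 bits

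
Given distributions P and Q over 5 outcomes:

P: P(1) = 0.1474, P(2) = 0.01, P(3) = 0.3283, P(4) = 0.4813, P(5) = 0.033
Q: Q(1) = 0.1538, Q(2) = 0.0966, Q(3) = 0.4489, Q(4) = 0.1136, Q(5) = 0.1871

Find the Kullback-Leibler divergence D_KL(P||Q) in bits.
0.7300 bits

D_KL(P||Q) = Σ P(x) log₂(P(x)/Q(x))

Computing term by term:
  P(1)·log₂(P(1)/Q(1)) = 0.1474·log₂(0.1474/0.1538) = -0.00904
  P(2)·log₂(P(2)/Q(2)) = 0.01·log₂(0.01/0.0966) = -0.03272
  P(3)·log₂(P(3)/Q(3)) = 0.3283·log₂(0.3283/0.4489) = -0.14819
  P(4)·log₂(P(4)/Q(4)) = 0.4813·log₂(0.4813/0.1136) = 1.00254
  P(5)·log₂(P(5)/Q(5)) = 0.033·log₂(0.033/0.1871) = -0.08261

D_KL(P||Q) = -0.00904 - 0.03272 - 0.14819 + 1.00254 - 0.08261 = 0.72998 ≈ 0.7300 bits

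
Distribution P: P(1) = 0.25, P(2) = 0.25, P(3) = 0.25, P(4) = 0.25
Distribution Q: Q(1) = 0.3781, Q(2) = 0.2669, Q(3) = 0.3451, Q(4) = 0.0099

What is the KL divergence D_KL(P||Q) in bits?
0.8755 bits

D_KL(P||Q) = Σ P(x) log₂(P(x)/Q(x))

Computing term by term:
  P(1)·log₂(P(1)/Q(1)) = 0.25·log₂(0.25/0.3781) = -0.14921
  P(2)·log₂(P(2)/Q(2)) = 0.25·log₂(0.25/0.2669) = -0.02359
  P(3)·log₂(P(3)/Q(3)) = 0.25·log₂(0.25/0.3451) = -0.11627
  P(4)·log₂(P(4)/Q(4)) = 0.25·log₂(0.25/0.0099) = 1.16459

D_KL(P||Q) = -0.14921 - 0.02359 - 0.11627 + 1.16459 = 0.87552 ≈ 0.8755 bits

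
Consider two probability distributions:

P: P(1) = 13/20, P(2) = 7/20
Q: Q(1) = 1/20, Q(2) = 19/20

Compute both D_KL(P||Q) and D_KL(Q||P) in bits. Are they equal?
D_KL(P||Q) = 1.9011 bits, D_KL(Q||P) = 1.1835 bits. No, they are not equal.

D_KL(P||Q) = Σ P(x) log₂(P(x)/Q(x))

Computing term by term:
  P(1)·log₂(P(1)/Q(1)) = (13/20)·log₂((13/20)/(1/20)) = 2.40529
  P(2)·log₂(P(2)/Q(2)) = (7/20)·log₂((7/20)/(19/20)) = -0.50420

D_KL(P||Q) = 2.40529 - 0.50420 = 1.90109 ≈ 1.9011 bits

D_KL(Q||P) = Σ Q(x) log₂(Q(x)/P(x))

Computing term by term:
  Q(1)·log₂(Q(1)/P(1)) = (1/20)·log₂((1/20)/(13/20)) = -0.18502
  Q(2)·log₂(Q(2)/P(2)) = (19/20)·log₂((19/20)/(7/20)) = 1.36854

D_KL(Q||P) = -0.18502 + 1.36854 = 1.18352 ≈ 1.1835 bits

These are NOT equal (difference: 0.7176 bits). KL divergence is asymmetric: D_KL(P||Q) ≠ D_KL(Q||P) in general.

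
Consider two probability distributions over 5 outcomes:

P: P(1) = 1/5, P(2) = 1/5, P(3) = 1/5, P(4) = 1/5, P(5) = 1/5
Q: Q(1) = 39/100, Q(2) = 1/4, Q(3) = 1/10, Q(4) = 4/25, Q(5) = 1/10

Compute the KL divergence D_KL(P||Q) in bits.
0.2073 bits

D_KL(P||Q) = Σ P(x) log₂(P(x)/Q(x))

Computing term by term:
  P(1)·log₂(P(1)/Q(1)) = (1/5)·log₂((1/5)/(39/100)) = -0.19269
  P(2)·log₂(P(2)/Q(2)) = (1/5)·log₂((1/5)/(1/4)) = -0.06439
  P(3)·log₂(P(3)/Q(3)) = (1/5)·log₂((1/5)/(1/10)) = 0.20000
  P(4)·log₂(P(4)/Q(4)) = (1/5)·log₂((1/5)/(4/25)) = 0.06439
  P(5)·log₂(P(5)/Q(5)) = (1/5)·log₂((1/5)/(1/10)) = 0.20000

D_KL(P||Q) = -0.19269 - 0.06439 + 0.20000 + 0.06439 + 0.20000 = 0.20731 ≈ 0.2073 bits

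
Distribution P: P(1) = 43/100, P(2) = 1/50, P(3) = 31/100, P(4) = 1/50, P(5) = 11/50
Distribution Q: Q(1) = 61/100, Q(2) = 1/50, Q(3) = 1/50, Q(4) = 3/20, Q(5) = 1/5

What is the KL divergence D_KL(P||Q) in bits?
0.9810 bits

D_KL(P||Q) = Σ P(x) log₂(P(x)/Q(x))

Computing term by term:
  P(1)·log₂(P(1)/Q(1)) = (43/100)·log₂((43/100)/(61/100)) = -0.21692
  P(2)·log₂(P(2)/Q(2)) = (1/50)·log₂((1/50)/(1/50)) = 0.00000
  P(3)·log₂(P(3)/Q(3)) = (31/100)·log₂((31/100)/(1/50)) = 1.22580
  P(4)·log₂(P(4)/Q(4)) = (1/50)·log₂((1/50)/(3/20)) = -0.05814
  P(5)·log₂(P(5)/Q(5)) = (11/50)·log₂((11/50)/(1/5)) = 0.03025

D_KL(P||Q) = -0.21692 + 0.00000 + 1.22580 - 0.05814 + 0.03025 = 0.98099 ≈ 0.9810 bits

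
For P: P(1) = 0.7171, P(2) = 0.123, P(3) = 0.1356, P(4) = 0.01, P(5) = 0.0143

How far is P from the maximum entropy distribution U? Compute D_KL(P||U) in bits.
1.0611 bits

U(i) = 1/5 for all i

D_KL(P||U) = Σ P(x) log₂(P(x) / (1/5))
           = Σ P(x) log₂(P(x)) + log₂(5)
           = log₂(5) - H(P)

H(P) = -Σ P(x) log₂(P(x)):
  -P(1)·log₂(P(1)) = -(0.7171)·log₂(0.7171) = 0.34403
  -P(2)·log₂(P(2)) = -(0.123)·log₂(0.123) = 0.37186
  -P(3)·log₂(P(3)) = -(0.1356)·log₂(0.1356) = 0.39088
  -P(4)·log₂(P(4)) = -(0.01)·log₂(0.01) = 0.06644
  -P(5)·log₂(P(5)) = -(0.0143)·log₂(0.0143) = 0.08763
H(P) = 0.34403 + 0.37186 + 0.39088 + 0.06644 + 0.08763 = 1.26084 bits

log₂(5) = 2.32193 bits

D_KL(P||U) = 2.32193 - 1.26084 = 1.06109 ≈ 1.0611 bits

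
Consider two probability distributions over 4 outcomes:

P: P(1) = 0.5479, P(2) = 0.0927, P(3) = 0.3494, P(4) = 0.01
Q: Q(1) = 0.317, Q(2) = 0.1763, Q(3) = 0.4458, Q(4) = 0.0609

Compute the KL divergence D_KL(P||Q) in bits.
0.1977 bits

D_KL(P||Q) = Σ P(x) log₂(P(x)/Q(x))

Computing term by term:
  P(1)·log₂(P(1)/Q(1)) = 0.5479·log₂(0.5479/0.317) = 0.43253
  P(2)·log₂(P(2)/Q(2)) = 0.0927·log₂(0.0927/0.1763) = -0.08597
  P(3)·log₂(P(3)/Q(3)) = 0.3494·log₂(0.3494/0.4458) = -0.12282
  P(4)·log₂(P(4)/Q(4)) = 0.01·log₂(0.01/0.0609) = -0.02606

D_KL(P||Q) = 0.43253 - 0.08597 - 0.12282 - 0.02606 = 0.19768 ≈ 0.1977 bits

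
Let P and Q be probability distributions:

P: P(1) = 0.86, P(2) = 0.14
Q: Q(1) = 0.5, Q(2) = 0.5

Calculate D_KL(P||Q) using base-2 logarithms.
0.4158 bits

D_KL(P||Q) = Σ P(x) log₂(P(x)/Q(x))

Computing term by term:
  P(1)·log₂(P(1)/Q(1)) = 0.86·log₂(0.86/0.5) = 0.67287
  P(2)·log₂(P(2)/Q(2)) = 0.14·log₂(0.14/0.5) = -0.25711

D_KL(P||Q) = 0.67287 - 0.25711 = 0.41576 ≈ 0.4158 bits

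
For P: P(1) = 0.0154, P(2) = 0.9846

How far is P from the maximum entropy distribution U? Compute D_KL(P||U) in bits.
0.8852 bits

U(i) = 1/2 for all i

D_KL(P||U) = Σ P(x) log₂(P(x) / (1/2))
           = Σ P(x) log₂(P(x)) + log₂(2)
           = log₂(2) - H(P)

H(P) = -Σ P(x) log₂(P(x)):
  -P(1)·log₂(P(1)) = -(0.0154)·log₂(0.0154) = 0.09272
  -P(2)·log₂(P(2)) = -(0.9846)·log₂(0.9846) = 0.02205
H(P) = 0.09272 + 0.02205 = 0.11477 bits

log₂(2) = 1.00000 bits

D_KL(P||U) = 1.00000 - 0.11477 = 0.88523 ≈ 0.8852 bits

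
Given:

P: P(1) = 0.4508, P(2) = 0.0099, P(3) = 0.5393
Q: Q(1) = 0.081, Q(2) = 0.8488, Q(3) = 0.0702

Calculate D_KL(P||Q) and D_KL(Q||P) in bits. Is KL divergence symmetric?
D_KL(P||Q) = 2.6392 bits, D_KL(Q||P) = 5.0438 bits. No, KL divergence is not symmetric.

D_KL(P||Q) = Σ P(x) log₂(P(x)/Q(x))

Computing term by term:
  P(1)·log₂(P(1)/Q(1)) = 0.4508·log₂(0.4508/0.081) = 1.11640
  P(2)·log₂(P(2)/Q(2)) = 0.0099·log₂(0.0099/0.8488) = -0.06358
  P(3)·log₂(P(3)/Q(3)) = 0.5393·log₂(0.5393/0.0702) = 1.58638

D_KL(P||Q) = 1.11640 - 0.06358 + 1.58638 = 2.63920 ≈ 2.6392 bits

D_KL(Q||P) = Σ Q(x) log₂(Q(x)/P(x))

Computing term by term:
  Q(1)·log₂(Q(1)/P(1)) = 0.081·log₂(0.081/0.4508) = -0.20060
  Q(2)·log₂(Q(2)/P(2)) = 0.8488·log₂(0.8488/0.0099) = 5.45087
  Q(3)·log₂(Q(3)/P(3)) = 0.0702·log₂(0.0702/0.5393) = -0.20650

D_KL(Q||P) = -0.20060 + 5.45087 - 0.20650 = 5.04377 ≈ 5.0438 bits

These are NOT equal (difference: 2.4046 bits). KL divergence is asymmetric: D_KL(P||Q) ≠ D_KL(Q||P) in general.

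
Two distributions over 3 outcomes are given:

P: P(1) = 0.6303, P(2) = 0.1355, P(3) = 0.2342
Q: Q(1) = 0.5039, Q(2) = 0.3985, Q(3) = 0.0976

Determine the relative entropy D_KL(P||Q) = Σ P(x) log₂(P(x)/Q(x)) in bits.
0.2884 bits

D_KL(P||Q) = Σ P(x) log₂(P(x)/Q(x))

Computing term by term:
  P(1)·log₂(P(1)/Q(1)) = 0.6303·log₂(0.6303/0.5039) = 0.20352
  P(2)·log₂(P(2)/Q(2)) = 0.1355·log₂(0.1355/0.3985) = -0.21088
  P(3)·log₂(P(3)/Q(3)) = 0.2342·log₂(0.2342/0.0976) = 0.29574

D_KL(P||Q) = 0.20352 - 0.21088 + 0.29574 = 0.28838 ≈ 0.2884 bits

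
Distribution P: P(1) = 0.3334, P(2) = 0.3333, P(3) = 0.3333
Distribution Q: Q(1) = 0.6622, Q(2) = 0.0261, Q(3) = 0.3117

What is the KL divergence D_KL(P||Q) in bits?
0.9269 bits

D_KL(P||Q) = Σ P(x) log₂(P(x)/Q(x))

Computing term by term:
  P(1)·log₂(P(1)/Q(1)) = 0.3334·log₂(0.3334/0.6622) = -0.33007
  P(2)·log₂(P(2)/Q(2)) = 0.3333·log₂(0.3333/0.0261) = 1.22478
  P(3)·log₂(P(3)/Q(3)) = 0.3333·log₂(0.3333/0.3117) = 0.03222

D_KL(P||Q) = -0.33007 + 1.22478 + 0.03222 = 0.92693 ≈ 0.9269 bits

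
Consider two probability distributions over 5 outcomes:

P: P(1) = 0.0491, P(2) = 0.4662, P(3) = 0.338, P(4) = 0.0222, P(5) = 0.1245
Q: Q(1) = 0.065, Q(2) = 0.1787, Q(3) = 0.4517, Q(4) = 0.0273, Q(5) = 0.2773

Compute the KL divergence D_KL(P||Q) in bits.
0.3332 bits

D_KL(P||Q) = Σ P(x) log₂(P(x)/Q(x))

Computing term by term:
  P(1)·log₂(P(1)/Q(1)) = 0.0491·log₂(0.0491/0.065) = -0.01987
  P(2)·log₂(P(2)/Q(2)) = 0.4662·log₂(0.4662/0.1787) = 0.64495
  P(3)·log₂(P(3)/Q(3)) = 0.338·log₂(0.338/0.4517) = -0.14140
  P(4)·log₂(P(4)/Q(4)) = 0.0222·log₂(0.0222/0.0273) = -0.00662
  P(5)·log₂(P(5)/Q(5)) = 0.1245·log₂(0.1245/0.2773) = -0.14384

D_KL(P||Q) = -0.01987 + 0.64495 - 0.14140 - 0.00662 - 0.14384 = 0.33322 ≈ 0.3332 bits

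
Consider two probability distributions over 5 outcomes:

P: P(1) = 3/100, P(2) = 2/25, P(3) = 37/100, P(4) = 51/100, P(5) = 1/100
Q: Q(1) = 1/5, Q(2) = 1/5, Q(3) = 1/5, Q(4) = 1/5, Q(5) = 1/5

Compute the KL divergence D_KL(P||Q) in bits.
0.7861 bits

D_KL(P||Q) = Σ P(x) log₂(P(x)/Q(x))

Computing term by term:
  P(1)·log₂(P(1)/Q(1)) = (3/100)·log₂((3/100)/(1/5)) = -0.08211
  P(2)·log₂(P(2)/Q(2)) = (2/25)·log₂((2/25)/(1/5)) = -0.10575
  P(3)·log₂(P(3)/Q(3)) = (37/100)·log₂((37/100)/(1/5)) = 0.32838
  P(4)·log₂(P(4)/Q(4)) = (51/100)·log₂((51/100)/(1/5)) = 0.68875
  P(5)·log₂(P(5)/Q(5)) = (1/100)·log₂((1/100)/(1/5)) = -0.04322

D_KL(P||Q) = -0.08211 - 0.10575 + 0.32838 + 0.68875 - 0.04322 = 0.78605 ≈ 0.7861 bits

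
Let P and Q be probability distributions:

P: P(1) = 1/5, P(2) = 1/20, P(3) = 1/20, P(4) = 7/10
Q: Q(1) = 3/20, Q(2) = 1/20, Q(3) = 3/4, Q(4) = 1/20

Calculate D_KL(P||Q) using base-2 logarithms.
2.5528 bits

D_KL(P||Q) = Σ P(x) log₂(P(x)/Q(x))

Computing term by term:
  P(1)·log₂(P(1)/Q(1)) = (1/5)·log₂((1/5)/(3/20)) = 0.08301
  P(2)·log₂(P(2)/Q(2)) = (1/20)·log₂((1/20)/(1/20)) = 0.00000
  P(3)·log₂(P(3)/Q(3)) = (1/20)·log₂((1/20)/(3/4)) = -0.19534
  P(4)·log₂(P(4)/Q(4)) = (7/10)·log₂((7/10)/(1/20)) = 2.66515

D_KL(P||Q) = 0.08301 + 0.00000 - 0.19534 + 2.66515 = 2.55282 ≈ 2.5528 bits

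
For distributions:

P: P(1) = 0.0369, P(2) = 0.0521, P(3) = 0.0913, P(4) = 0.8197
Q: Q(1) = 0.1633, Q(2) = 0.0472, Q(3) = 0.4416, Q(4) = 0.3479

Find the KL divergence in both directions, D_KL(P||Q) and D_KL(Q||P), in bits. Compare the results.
D_KL(P||Q) = 0.7341 bits, D_KL(Q||P) = 0.9178 bits. D_KL(Q||P) is larger than D_KL(P||Q) by 0.1837 bits; the two directions differ.

D_KL(P||Q) = Σ P(x) log₂(P(x)/Q(x))

Computing term by term:
  P(1)·log₂(P(1)/Q(1)) = 0.0369·log₂(0.0369/0.1633) = -0.07918
  P(2)·log₂(P(2)/Q(2)) = 0.0521·log₂(0.0521/0.0472) = 0.00742
  P(3)·log₂(P(3)/Q(3)) = 0.0913·log₂(0.0913/0.4416) = -0.20762
  P(4)·log₂(P(4)/Q(4)) = 0.8197·log₂(0.8197/0.3479) = 1.01350

D_KL(P||Q) = -0.07918 + 0.00742 - 0.20762 + 1.01350 = 0.73412 ≈ 0.7341 bits

D_KL(Q||P) = Σ Q(x) log₂(Q(x)/P(x))

Computing term by term:
  Q(1)·log₂(Q(1)/P(1)) = 0.1633·log₂(0.1633/0.0369) = 0.35041
  Q(2)·log₂(Q(2)/P(2)) = 0.0472·log₂(0.0472/0.0521) = -0.00673
  Q(3)·log₂(Q(3)/P(3)) = 0.4416·log₂(0.4416/0.0913) = 1.00422
  Q(4)·log₂(Q(4)/P(4)) = 0.3479·log₂(0.3479/0.8197) = -0.43015

D_KL(Q||P) = 0.35041 - 0.00673 + 1.00422 - 0.43015 = 0.91775 ≈ 0.9178 bits

These are NOT equal (difference: 0.1837 bits). KL divergence is asymmetric: D_KL(P||Q) ≠ D_KL(Q||P) in general.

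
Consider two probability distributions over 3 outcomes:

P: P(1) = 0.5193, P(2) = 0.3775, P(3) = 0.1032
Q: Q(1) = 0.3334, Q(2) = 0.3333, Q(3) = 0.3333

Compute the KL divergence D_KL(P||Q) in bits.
0.2253 bits

D_KL(P||Q) = Σ P(x) log₂(P(x)/Q(x))

Computing term by term:
  P(1)·log₂(P(1)/Q(1)) = 0.5193·log₂(0.5193/0.3334) = 0.33200
  P(2)·log₂(P(2)/Q(2)) = 0.3775·log₂(0.3775/0.3333) = 0.06782
  P(3)·log₂(P(3)/Q(3)) = 0.1032·log₂(0.1032/0.3333) = -0.17455

D_KL(P||Q) = 0.33200 + 0.06782 - 0.17455 = 0.22527 ≈ 0.2253 bits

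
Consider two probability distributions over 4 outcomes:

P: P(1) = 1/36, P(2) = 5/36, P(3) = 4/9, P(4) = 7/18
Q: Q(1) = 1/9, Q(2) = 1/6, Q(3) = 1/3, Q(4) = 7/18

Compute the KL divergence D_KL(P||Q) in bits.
0.0924 bits

D_KL(P||Q) = Σ P(x) log₂(P(x)/Q(x))

Computing term by term:
  P(1)·log₂(P(1)/Q(1)) = (1/36)·log₂((1/36)/(1/9)) = -0.05556
  P(2)·log₂(P(2)/Q(2)) = (5/36)·log₂((5/36)/(1/6)) = -0.03653
  P(3)·log₂(P(3)/Q(3)) = (4/9)·log₂((4/9)/(1/3)) = 0.18446
  P(4)·log₂(P(4)/Q(4)) = (7/18)·log₂((7/18)/(7/18)) = 0.00000

D_KL(P||Q) = -0.05556 - 0.03653 + 0.18446 + 0.00000 = 0.09237 ≈ 0.0924 bits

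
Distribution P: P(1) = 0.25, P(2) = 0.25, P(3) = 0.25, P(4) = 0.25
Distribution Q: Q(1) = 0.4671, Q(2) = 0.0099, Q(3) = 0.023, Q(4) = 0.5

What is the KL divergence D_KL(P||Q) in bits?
1.5497 bits

D_KL(P||Q) = Σ P(x) log₂(P(x)/Q(x))

Computing term by term:
  P(1)·log₂(P(1)/Q(1)) = 0.25·log₂(0.25/0.4671) = -0.22545
  P(2)·log₂(P(2)/Q(2)) = 0.25·log₂(0.25/0.0099) = 1.16459
  P(3)·log₂(P(3)/Q(3)) = 0.25·log₂(0.25/0.023) = 0.86056
  P(4)·log₂(P(4)/Q(4)) = 0.25·log₂(0.25/0.5) = -0.25000

D_KL(P||Q) = -0.22545 + 1.16459 + 0.86056 - 0.25000 = 1.54970 ≈ 1.5497 bits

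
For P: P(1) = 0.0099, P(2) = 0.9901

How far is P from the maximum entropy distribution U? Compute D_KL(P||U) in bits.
0.9199 bits

U(i) = 1/2 for all i

D_KL(P||U) = Σ P(x) log₂(P(x) / (1/2))
           = Σ P(x) log₂(P(x)) + log₂(2)
           = log₂(2) - H(P)

H(P) = -Σ P(x) log₂(P(x)):
  -P(1)·log₂(P(1)) = -(0.0099)·log₂(0.0099) = 0.06592
  -P(2)·log₂(P(2)) = -(0.9901)·log₂(0.9901) = 0.01421
H(P) = 0.06592 + 0.01421 = 0.08013 bits

log₂(2) = 1.00000 bits

D_KL(P||U) = 1.00000 - 0.08013 = 0.91987 ≈ 0.9199 bits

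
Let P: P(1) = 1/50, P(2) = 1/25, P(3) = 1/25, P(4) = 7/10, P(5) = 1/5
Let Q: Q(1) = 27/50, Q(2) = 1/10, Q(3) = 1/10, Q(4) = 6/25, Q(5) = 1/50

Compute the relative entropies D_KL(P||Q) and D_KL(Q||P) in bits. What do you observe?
D_KL(P||Q) = 1.5446 bits, D_KL(Q||P) = 2.3949 bits. The two directions give different values (D_KL(Q||P) exceeds D_KL(P||Q) by 0.8503 bits): KL divergence is asymmetric.

D_KL(P||Q) = Σ P(x) log₂(P(x)/Q(x))

Computing term by term:
  P(1)·log₂(P(1)/Q(1)) = (1/50)·log₂((1/50)/(27/50)) = -0.09510
  P(2)·log₂(P(2)/Q(2)) = (1/25)·log₂((1/25)/(1/10)) = -0.05288
  P(3)·log₂(P(3)/Q(3)) = (1/25)·log₂((1/25)/(1/10)) = -0.05288
  P(4)·log₂(P(4)/Q(4)) = (7/10)·log₂((7/10)/(6/25)) = 1.08102
  P(5)·log₂(P(5)/Q(5)) = (1/5)·log₂((1/5)/(1/50)) = 0.66439

D_KL(P||Q) = -0.09510 - 0.05288 - 0.05288 + 1.08102 + 0.66439 = 1.54455 ≈ 1.5446 bits

D_KL(Q||P) = Σ Q(x) log₂(Q(x)/P(x))

Computing term by term:
  Q(1)·log₂(Q(1)/P(1)) = (27/50)·log₂((27/50)/(1/50)) = 2.56764
  Q(2)·log₂(Q(2)/P(2)) = (1/10)·log₂((1/10)/(1/25)) = 0.13219
  Q(3)·log₂(Q(3)/P(3)) = (1/10)·log₂((1/10)/(1/25)) = 0.13219
  Q(4)·log₂(Q(4)/P(4)) = (6/25)·log₂((6/25)/(7/10)) = -0.37064
  Q(5)·log₂(Q(5)/P(5)) = (1/50)·log₂((1/50)/(1/5)) = -0.06644

D_KL(Q||P) = 2.56764 + 0.13219 + 0.13219 - 0.37064 - 0.06644 = 2.39494 ≈ 2.3949 bits

These are NOT equal (difference: 0.8503 bits). KL divergence is asymmetric: D_KL(P||Q) ≠ D_KL(Q||P) in general.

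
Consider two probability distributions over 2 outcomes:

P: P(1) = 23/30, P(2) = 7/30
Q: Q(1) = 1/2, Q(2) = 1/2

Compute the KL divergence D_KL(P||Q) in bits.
0.2162 bits

D_KL(P||Q) = Σ P(x) log₂(P(x)/Q(x))

Computing term by term:
  P(1)·log₂(P(1)/Q(1)) = (23/30)·log₂((23/30)/(1/2)) = 0.47278
  P(2)·log₂(P(2)/Q(2)) = (7/30)·log₂((7/30)/(1/2)) = -0.25656

D_KL(P||Q) = 0.47278 - 0.25656 = 0.21622 ≈ 0.2162 bits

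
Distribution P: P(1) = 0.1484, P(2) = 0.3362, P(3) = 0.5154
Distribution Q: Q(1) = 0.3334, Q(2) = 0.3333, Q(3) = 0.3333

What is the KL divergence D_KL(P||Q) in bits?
0.1550 bits

D_KL(P||Q) = Σ P(x) log₂(P(x)/Q(x))

Computing term by term:
  P(1)·log₂(P(1)/Q(1)) = 0.1484·log₂(0.1484/0.3334) = -0.17330
  P(2)·log₂(P(2)/Q(2)) = 0.3362·log₂(0.3362/0.3333) = 0.00420
  P(3)·log₂(P(3)/Q(3)) = 0.5154·log₂(0.5154/0.3333) = 0.32412

D_KL(P||Q) = -0.17330 + 0.00420 + 0.32412 = 0.15502 ≈ 0.1550 bits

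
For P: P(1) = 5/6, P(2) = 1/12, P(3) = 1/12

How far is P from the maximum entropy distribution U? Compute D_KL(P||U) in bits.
0.7683 bits

U(i) = 1/3 for all i

D_KL(P||U) = Σ P(x) log₂(P(x) / (1/3))
           = Σ P(x) log₂(P(x)) + log₂(3)
           = log₂(3) - H(P)

H(P) = -Σ P(x) log₂(P(x)):
  -P(1)·log₂(P(1)) = -(5/6)·log₂(5/6) = 0.21920
  -P(2)·log₂(P(2)) = -(1/12)·log₂(1/12) = 0.29875
  -P(3)·log₂(P(3)) = -(1/12)·log₂(1/12) = 0.29875
H(P) = 0.21920 + 0.29875 + 0.29875 = 0.81670 bits

log₂(3) = 1.58496 bits

D_KL(P||U) = 1.58496 - 0.81670 = 0.76826 ≈ 0.7683 bits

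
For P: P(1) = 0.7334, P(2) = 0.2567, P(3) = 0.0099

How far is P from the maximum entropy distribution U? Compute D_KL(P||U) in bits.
0.6874 bits

U(i) = 1/3 for all i

D_KL(P||U) = Σ P(x) log₂(P(x) / (1/3))
           = Σ P(x) log₂(P(x)) + log₂(3)
           = log₂(3) - H(P)

H(P) = -Σ P(x) log₂(P(x)):
  -P(1)·log₂(P(1)) = -(0.7334)·log₂(0.7334) = 0.32807
  -P(2)·log₂(P(2)) = -(0.2567)·log₂(0.2567) = 0.50361
  -P(3)·log₂(P(3)) = -(0.0099)·log₂(0.0099) = 0.06592
H(P) = 0.32807 + 0.50361 + 0.06592 = 0.89760 bits

log₂(3) = 1.58496 bits

D_KL(P||U) = 1.58496 - 0.89760 = 0.68736 ≈ 0.6874 bits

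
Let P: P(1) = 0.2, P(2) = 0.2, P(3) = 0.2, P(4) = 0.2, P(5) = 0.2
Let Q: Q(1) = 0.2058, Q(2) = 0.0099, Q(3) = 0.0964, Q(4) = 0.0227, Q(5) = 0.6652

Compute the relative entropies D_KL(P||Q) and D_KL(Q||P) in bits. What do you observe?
D_KL(P||Q) = 1.3507 bits, D_KL(Q||P) = 0.9461 bits. The two directions give different values (D_KL(P||Q) exceeds D_KL(Q||P) by 0.4046 bits): KL divergence is asymmetric.

D_KL(P||Q) = Σ P(x) log₂(P(x)/Q(x))

Computing term by term:
  P(1)·log₂(P(1)/Q(1)) = 0.2·log₂(0.2/0.2058) = -0.00825
  P(2)·log₂(P(2)/Q(2)) = 0.2·log₂(0.2/0.0099) = 0.86729
  P(3)·log₂(P(3)/Q(3)) = 0.2·log₂(0.2/0.0964) = 0.21058
  P(4)·log₂(P(4)/Q(4)) = 0.2·log₂(0.2/0.0227) = 0.62785
  P(5)·log₂(P(5)/Q(5)) = 0.2·log₂(0.2/0.6652) = -0.34676

D_KL(P||Q) = -0.00825 + 0.86729 + 0.21058 + 0.62785 - 0.34676 = 1.35071 ≈ 1.3507 bits

D_KL(Q||P) = Σ Q(x) log₂(Q(x)/P(x))

Computing term by term:
  Q(1)·log₂(Q(1)/P(1)) = 0.2058·log₂(0.2058/0.2) = 0.00849
  Q(2)·log₂(Q(2)/P(2)) = 0.0099·log₂(0.0099/0.2) = -0.04293
  Q(3)·log₂(Q(3)/P(3)) = 0.0964·log₂(0.0964/0.2) = -0.10150
  Q(4)·log₂(Q(4)/P(4)) = 0.0227·log₂(0.0227/0.2) = -0.07126
  Q(5)·log₂(Q(5)/P(5)) = 0.6652·log₂(0.6652/0.2) = 1.15332

D_KL(Q||P) = 0.00849 - 0.04293 - 0.10150 - 0.07126 + 1.15332 = 0.94612 ≈ 0.9461 bits

These are NOT equal (difference: 0.4046 bits). KL divergence is asymmetric: D_KL(P||Q) ≠ D_KL(Q||P) in general.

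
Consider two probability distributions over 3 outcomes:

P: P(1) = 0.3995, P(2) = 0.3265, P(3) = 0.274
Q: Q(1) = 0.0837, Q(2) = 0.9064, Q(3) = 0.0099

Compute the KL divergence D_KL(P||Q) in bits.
1.7325 bits

D_KL(P||Q) = Σ P(x) log₂(P(x)/Q(x))

Computing term by term:
  P(1)·log₂(P(1)/Q(1)) = 0.3995·log₂(0.3995/0.0837) = 0.90083
  P(2)·log₂(P(2)/Q(2)) = 0.3265·log₂(0.3265/0.9064) = -0.48096
  P(3)·log₂(P(3)/Q(3)) = 0.274·log₂(0.274/0.0099) = 1.31263

D_KL(P||Q) = 0.90083 - 0.48096 + 1.31263 = 1.73250 ≈ 1.7325 bits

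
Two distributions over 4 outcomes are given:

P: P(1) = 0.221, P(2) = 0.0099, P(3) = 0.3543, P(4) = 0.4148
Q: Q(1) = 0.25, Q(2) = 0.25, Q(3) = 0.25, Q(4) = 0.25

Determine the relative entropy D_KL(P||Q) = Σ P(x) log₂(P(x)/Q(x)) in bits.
0.3958 bits

D_KL(P||Q) = Σ P(x) log₂(P(x)/Q(x))

Computing term by term:
  P(1)·log₂(P(1)/Q(1)) = 0.221·log₂(0.221/0.25) = -0.03931
  P(2)·log₂(P(2)/Q(2)) = 0.0099·log₂(0.0099/0.25) = -0.04612
  P(3)·log₂(P(3)/Q(3)) = 0.3543·log₂(0.3543/0.25) = 0.17823
  P(4)·log₂(P(4)/Q(4)) = 0.4148·log₂(0.4148/0.25) = 0.30301

D_KL(P||Q) = -0.03931 - 0.04612 + 0.17823 + 0.30301 = 0.39581 ≈ 0.3958 bits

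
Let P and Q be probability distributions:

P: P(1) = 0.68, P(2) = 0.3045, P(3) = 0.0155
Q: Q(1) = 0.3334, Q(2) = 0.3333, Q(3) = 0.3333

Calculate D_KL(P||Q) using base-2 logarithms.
0.5909 bits

D_KL(P||Q) = Σ P(x) log₂(P(x)/Q(x))

Computing term by term:
  P(1)·log₂(P(1)/Q(1)) = 0.68·log₂(0.68/0.3334) = 0.69923
  P(2)·log₂(P(2)/Q(2)) = 0.3045·log₂(0.3045/0.3333) = -0.03970
  P(3)·log₂(P(3)/Q(3)) = 0.0155·log₂(0.0155/0.3333) = -0.06861

D_KL(P||Q) = 0.69923 - 0.03970 - 0.06861 = 0.59092 ≈ 0.5909 bits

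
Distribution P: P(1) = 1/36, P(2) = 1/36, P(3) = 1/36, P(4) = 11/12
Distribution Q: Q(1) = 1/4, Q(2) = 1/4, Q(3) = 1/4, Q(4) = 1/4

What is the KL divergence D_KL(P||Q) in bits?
1.4541 bits

D_KL(P||Q) = Σ P(x) log₂(P(x)/Q(x))

Computing term by term:
  P(1)·log₂(P(1)/Q(1)) = (1/36)·log₂((1/36)/(1/4)) = -0.08805
  P(2)·log₂(P(2)/Q(2)) = (1/36)·log₂((1/36)/(1/4)) = -0.08805
  P(3)·log₂(P(3)/Q(3)) = (1/36)·log₂((1/36)/(1/4)) = -0.08805
  P(4)·log₂(P(4)/Q(4)) = (11/12)·log₂((11/12)/(1/4)) = 1.71826

D_KL(P||Q) = -0.08805 - 0.08805 - 0.08805 + 1.71826 = 1.45411 ≈ 1.4541 bits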